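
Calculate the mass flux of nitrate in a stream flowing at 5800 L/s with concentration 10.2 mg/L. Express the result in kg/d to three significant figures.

5800 L/s = 5.8 m³/s.
Mass flux = Q·C = 5.8 m³/s × 10.2 g/m³ = 59.16 g/s.
= 59.16 g/s × 86.4 = 5111 kg/d.

5110 kg/d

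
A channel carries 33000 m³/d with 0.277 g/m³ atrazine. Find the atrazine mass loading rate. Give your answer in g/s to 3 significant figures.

0.106 g/s

33000 m³/d = 0.3819 m³/s.
Mass flux = Q·C = 0.3819 m³/s × 0.277 g/m³ = 0.1058 g/s.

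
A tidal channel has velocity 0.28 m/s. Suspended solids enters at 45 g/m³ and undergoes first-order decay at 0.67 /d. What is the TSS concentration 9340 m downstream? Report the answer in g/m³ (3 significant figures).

34.7 g/m³

Travel time t = 9340 m / 0.28 m/s = 9340/0.28 = 3.336e+04 s = 0.3861 d.
First-order decay: C = 45·exp(−0.67·0.3861) = 45·0.7721 = 34.74 g/m³.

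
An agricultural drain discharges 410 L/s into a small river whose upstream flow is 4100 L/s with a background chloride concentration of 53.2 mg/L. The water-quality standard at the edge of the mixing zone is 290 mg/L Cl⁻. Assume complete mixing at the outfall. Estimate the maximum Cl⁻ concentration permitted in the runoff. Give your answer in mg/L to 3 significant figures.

2660 mg/L

410 L/s = 0.41 m³/s.
4100 L/s = 4.1 m³/s.
Mass balance: 290·4.51 = 0.41·Cₑ + 4.1·53.2.
Cₑ = (1308 − 218.1) / 0.41 = 2658 mg/L.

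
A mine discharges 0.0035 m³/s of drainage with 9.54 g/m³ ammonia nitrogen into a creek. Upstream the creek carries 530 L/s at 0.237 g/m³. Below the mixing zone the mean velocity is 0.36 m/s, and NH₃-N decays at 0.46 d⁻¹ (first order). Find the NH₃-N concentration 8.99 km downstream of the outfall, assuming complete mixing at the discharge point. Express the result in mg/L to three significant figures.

530 L/s = 0.53 m³/s.
After complete mixing, C₀ = (0.0035·9.54 + 0.53·0.237) / 0.5335 = 0.298 mg/L.
Travel time t = 8990 m / 0.36 m/s = 2.497e+04 s = 0.289 d.
C = 0.298·exp(−0.46·0.289) = 0.298·0.8755 = 0.2609 mg/L.

0.261 mg/L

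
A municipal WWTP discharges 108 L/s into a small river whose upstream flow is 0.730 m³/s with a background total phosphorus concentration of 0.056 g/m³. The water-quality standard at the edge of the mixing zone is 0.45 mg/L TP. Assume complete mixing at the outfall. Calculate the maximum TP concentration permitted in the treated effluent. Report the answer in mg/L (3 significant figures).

108 L/s = 0.108 m³/s.
Mass balance: 0.45·0.838 = 0.108·Cₑ + 0.73·0.056.
Cₑ = (0.3771 − 0.04088) / 0.108 = 3.113 mg/L.

3.11 mg/L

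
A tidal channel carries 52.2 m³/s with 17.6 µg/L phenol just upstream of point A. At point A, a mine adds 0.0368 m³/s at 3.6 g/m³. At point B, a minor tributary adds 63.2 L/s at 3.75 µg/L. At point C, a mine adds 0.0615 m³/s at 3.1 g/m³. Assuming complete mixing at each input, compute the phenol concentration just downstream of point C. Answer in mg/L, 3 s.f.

0.0237 mg/L

17.6 µg/L = 0.0176 mg/L.
After input A: C = (52.2·0.0176 + 0.0368·3.6) / 52.24 = 0.02012 mg/L.
63.2 L/s = 0.0632 m³/s.
3.75 µg/L = 0.00375 mg/L.
After input B: C = (52.24·0.02012 + 0.0632·0.00375) / 52.3 = 0.0201 mg/L.
After input C: C = (52.3·0.0201 + 0.0615·3.1) / 52.36 = 0.02372 mg/L.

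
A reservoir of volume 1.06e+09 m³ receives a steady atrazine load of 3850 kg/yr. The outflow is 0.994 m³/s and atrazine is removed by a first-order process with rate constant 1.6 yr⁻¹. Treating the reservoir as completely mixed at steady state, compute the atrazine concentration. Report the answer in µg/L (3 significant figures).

Outflow Q = 0.994 m³/s × 3.156e+07 s/yr = 3.137e+07 m³/yr.
Steady-state CSTR mass balance: W = Q·C + k·V·C, so C = W/(Q + kV).
Q + kV = 3.137e+07 + 1.6·1.06e+09 = 1.727e+09 m³/yr.
C = 3850/1.727e+09 = 2.229e-06 kg/m³ = 0.002229 mg/L = 2.229 µg/L.

2.23 µg/L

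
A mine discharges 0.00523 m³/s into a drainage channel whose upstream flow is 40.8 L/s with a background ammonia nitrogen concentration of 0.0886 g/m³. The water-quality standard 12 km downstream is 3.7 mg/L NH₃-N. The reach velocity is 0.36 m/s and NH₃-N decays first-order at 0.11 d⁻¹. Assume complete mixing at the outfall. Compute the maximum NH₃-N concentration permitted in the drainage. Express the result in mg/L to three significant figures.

33.3 mg/L

40.8 L/s = 0.0408 m³/s.
Travel time to the compliance point: t = 1.2e+04/0.36 = 3.333e+04 s = 0.3858 d; decay factor exp(−0.11·0.3858) = 0.9584.
So the concentration just after mixing may be at most 3.7/0.9584 = 3.86 mg/L.
Mass balance: 3.86·0.04603 = 0.00523·Cₑ + 0.0408·0.0886.
Cₑ = (0.1777 − 0.003615) / 0.00523 = 33.28 mg/L.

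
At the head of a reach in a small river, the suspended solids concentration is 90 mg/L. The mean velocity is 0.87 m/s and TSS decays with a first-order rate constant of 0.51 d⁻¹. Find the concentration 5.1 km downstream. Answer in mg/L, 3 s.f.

86.9 mg/L

Travel time t = 5.1 km / 0.87 m/s = 5100/0.87 = 5862 s = 0.06785 d.
First-order decay: C = 90·exp(−0.51·0.06785) = 90·0.966 = 86.94 mg/L.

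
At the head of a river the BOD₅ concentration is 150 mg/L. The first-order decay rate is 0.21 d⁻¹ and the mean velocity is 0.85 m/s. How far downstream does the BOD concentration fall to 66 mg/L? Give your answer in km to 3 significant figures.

From C = C₀·e^(−kt), t = ln(C₀/C)/k = ln(150/66)/0.21 = 0.821/0.21 = 3.909 d.
Distance = v·t = 0.85 m/s × 3.378e+05 s = 2.871e+05 m = 287.1 km.

287 km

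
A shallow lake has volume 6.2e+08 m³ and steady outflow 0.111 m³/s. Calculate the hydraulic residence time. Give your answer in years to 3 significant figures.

Q = 0.111 m³/s × 3.156e+07 s/yr = 3.503e+06 m³/yr.
Hydraulic residence time τ = V/Q = 6.2e+08/3.503e+06 = 177 yr.

177 yr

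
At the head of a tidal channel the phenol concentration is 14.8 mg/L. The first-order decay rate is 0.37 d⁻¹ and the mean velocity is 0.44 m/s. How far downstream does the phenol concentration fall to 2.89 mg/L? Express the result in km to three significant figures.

168 km

From C = C₀·e^(−kt), t = ln(C₀/C)/k = ln(14.8/2.89)/0.37 = 1.633/0.37 = 4.415 d.
Distance = v·t = 0.44 m/s × 3.814e+05 s = 1.678e+05 m = 167.8 km.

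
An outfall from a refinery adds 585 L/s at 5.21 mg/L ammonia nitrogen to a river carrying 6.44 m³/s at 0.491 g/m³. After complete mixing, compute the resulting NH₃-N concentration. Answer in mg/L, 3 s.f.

0.884 mg/L

585 L/s = 0.585 m³/s.
Conservation of mass across the mixing zone: C = (0.585·5.21 + 6.44·0.491) / (0.585 + 6.44) = 6.21/7.025 = 0.884 mg/L.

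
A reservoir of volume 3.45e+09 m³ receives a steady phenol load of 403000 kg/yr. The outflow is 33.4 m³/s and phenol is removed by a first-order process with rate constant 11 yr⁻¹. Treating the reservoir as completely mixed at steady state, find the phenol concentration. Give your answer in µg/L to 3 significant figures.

10.3 µg/L

Outflow Q = 33.4 m³/s × 3.156e+07 s/yr = 1.054e+09 m³/yr.
Steady-state CSTR mass balance: W = Q·C + k·V·C, so C = W/(Q + kV).
Q + kV = 1.054e+09 + 11·3.45e+09 = 3.9e+10 m³/yr.
C = 403000/3.9e+10 = 1.033e-05 kg/m³ = 0.01033 mg/L = 10.33 µg/L.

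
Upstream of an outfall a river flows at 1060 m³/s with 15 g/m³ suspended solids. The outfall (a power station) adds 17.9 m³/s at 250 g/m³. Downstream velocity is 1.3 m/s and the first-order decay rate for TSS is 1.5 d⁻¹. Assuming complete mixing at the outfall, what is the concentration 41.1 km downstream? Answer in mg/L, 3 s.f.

After complete mixing, C₀ = (17.9·250 + 1060·15) / 1078 = 18.9 mg/L.
Travel time t = 4.11e+04 m / 1.3 m/s = 3.162e+04 s = 0.3659 d.
C = 18.9·exp(−1.5·0.3659) = 18.9·0.5776 = 10.92 mg/L.

10.9 mg/L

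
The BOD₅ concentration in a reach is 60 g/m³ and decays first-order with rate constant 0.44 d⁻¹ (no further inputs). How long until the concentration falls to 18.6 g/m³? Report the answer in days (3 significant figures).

t = ln(C₀/C)/k = ln(60/18.6)/0.44 = 1.171/0.44 = 2.662 d.

2.66 d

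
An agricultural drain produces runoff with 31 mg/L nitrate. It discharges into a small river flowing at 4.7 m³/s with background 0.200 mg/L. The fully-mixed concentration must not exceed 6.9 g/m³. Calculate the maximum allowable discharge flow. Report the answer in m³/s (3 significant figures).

1.31 m³/s

Mass balance at complete mixing: C_std·(Q_w + Q_r) = Q_w·C_e + Q_r·C_b.
Rearranging, Q_w = Q_r·(C_std − C_b)/(C_e − C_std) = 4.7·(6.9 − 0.2) / (31 − 6.9) = 1.307 m³/s.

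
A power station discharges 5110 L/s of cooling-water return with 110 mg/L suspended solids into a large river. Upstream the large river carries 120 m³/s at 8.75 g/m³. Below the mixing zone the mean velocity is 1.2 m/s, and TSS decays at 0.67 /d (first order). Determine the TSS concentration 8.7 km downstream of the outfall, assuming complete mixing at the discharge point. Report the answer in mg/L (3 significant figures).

5110 L/s = 5.11 m³/s.
After complete mixing, C₀ = (5.11·110 + 120·8.75) / 125.1 = 12.89 mg/L.
Travel time t = 8700 m / 1.2 m/s = 7250 s = 0.08391 d.
C = 12.89·exp(−0.67·0.08391) = 12.89·0.9453 = 12.18 mg/L.

12.2 mg/L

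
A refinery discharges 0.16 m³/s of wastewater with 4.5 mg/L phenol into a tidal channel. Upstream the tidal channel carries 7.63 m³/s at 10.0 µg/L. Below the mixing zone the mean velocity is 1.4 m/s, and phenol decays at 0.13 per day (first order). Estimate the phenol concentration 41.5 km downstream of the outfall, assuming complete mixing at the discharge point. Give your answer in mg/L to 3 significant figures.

10.0 µg/L = 0.01 mg/L.
After complete mixing, C₀ = (0.16·4.5 + 7.63·0.01) / 7.79 = 0.1022 mg/L.
Travel time t = 4.15e+04 m / 1.4 m/s = 2.964e+04 s = 0.3431 d.
C = 0.1022·exp(−0.13·0.3431) = 0.1022·0.9564 = 0.09776 mg/L.

0.0978 mg/L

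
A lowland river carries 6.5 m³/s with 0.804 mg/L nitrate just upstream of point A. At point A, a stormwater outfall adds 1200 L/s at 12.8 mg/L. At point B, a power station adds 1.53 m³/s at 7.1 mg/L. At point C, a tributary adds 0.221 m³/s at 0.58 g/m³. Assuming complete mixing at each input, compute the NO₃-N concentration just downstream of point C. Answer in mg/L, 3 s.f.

1200 L/s = 1.2 m³/s.
After input A: C = (6.5·0.804 + 1.2·12.8) / 7.7 = 2.674 mg/L.
After input B: C = (7.7·2.674 + 1.53·7.1) / 9.23 = 3.407 mg/L.
After input C: C = (9.23·3.407 + 0.221·0.58) / 9.451 = 3.341 mg/L.

3.34 mg/L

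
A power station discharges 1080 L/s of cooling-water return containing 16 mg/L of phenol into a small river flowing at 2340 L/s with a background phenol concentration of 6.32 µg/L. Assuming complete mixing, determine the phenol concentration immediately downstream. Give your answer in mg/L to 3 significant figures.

5.06 mg/L

1080 L/s = 1.08 m³/s.
2340 L/s = 2.34 m³/s.
6.32 µg/L = 0.00632 mg/L.
Conservation of mass across the mixing zone: C = (1.08·16 + 2.34·0.00632) / (1.08 + 2.34) = 17.29/3.42 = 5.057 mg/L.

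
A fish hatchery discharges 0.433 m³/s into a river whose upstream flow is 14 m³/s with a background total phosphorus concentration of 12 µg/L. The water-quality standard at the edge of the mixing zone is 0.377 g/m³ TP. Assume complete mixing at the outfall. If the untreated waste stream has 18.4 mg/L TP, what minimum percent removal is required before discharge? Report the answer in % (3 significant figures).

33.8 %

12 µg/L = 0.012 mg/L.
Mass balance: 0.377·14.43 = 0.433·Cₑ + 14·0.012.
Cₑ = (5.441 − 0.168) / 0.433 = 12.18 mg/L.
Required removal = 1 − 12.18/18.4 = 33.81 %.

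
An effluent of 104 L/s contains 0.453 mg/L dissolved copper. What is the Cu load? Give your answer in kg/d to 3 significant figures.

4.07 kg/d

104 L/s = 0.104 m³/s.
Mass flux = Q·C = 0.104 m³/s × 0.453 g/m³ = 0.04711 g/s.
= 0.04711 g/s × 86.4 = 4.07 kg/d.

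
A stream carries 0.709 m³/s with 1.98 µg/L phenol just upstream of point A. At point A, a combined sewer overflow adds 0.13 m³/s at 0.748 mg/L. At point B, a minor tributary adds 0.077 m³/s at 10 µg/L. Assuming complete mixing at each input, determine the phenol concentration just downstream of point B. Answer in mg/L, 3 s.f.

0.109 mg/L

1.98 µg/L = 0.00198 mg/L.
After input A: C = (0.709·0.00198 + 0.13·0.748) / 0.839 = 0.1176 mg/L.
10 µg/L = 0.01 mg/L.
After input B: C = (0.839·0.1176 + 0.077·0.01) / 0.916 = 0.1085 mg/L.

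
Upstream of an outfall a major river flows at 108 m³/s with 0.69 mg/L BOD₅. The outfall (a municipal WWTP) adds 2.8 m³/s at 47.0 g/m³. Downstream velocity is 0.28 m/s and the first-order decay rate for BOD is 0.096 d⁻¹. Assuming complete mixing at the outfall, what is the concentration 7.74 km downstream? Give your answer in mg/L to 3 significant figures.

After complete mixing, C₀ = (2.8·47 + 108·0.69) / 110.8 = 1.86 mg/L.
Travel time t = 7740 m / 0.28 m/s = 2.764e+04 s = 0.3199 d.
C = 1.86·exp(−0.096·0.3199) = 1.86·0.9698 = 1.804 mg/L.

1.80 mg/L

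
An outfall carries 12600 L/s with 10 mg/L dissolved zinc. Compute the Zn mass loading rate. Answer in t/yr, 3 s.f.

12600 L/s = 12.6 m³/s.
Mass flux = Q·C = 12.6 m³/s × 10 g/m³ = 126 g/s.
= 126 g/s × 31.56 = 3976 t/yr.

3980 t/yr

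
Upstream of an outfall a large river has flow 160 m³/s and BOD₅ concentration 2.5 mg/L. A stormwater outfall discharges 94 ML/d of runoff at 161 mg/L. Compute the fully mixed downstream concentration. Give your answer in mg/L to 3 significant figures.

94 ML/d = 1.088 m³/s.
Flow-weighted mixing gives C = (1.088·161 + 160·2.5) / (1.088 + 160) = 575.2/161.1 = 3.57 mg/L.

3.57 mg/L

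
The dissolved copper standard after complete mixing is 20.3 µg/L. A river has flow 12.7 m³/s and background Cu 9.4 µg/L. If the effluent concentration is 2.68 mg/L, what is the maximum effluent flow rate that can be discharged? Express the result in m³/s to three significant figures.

0.0520 m³/s

9.4 µg/L = 0.0094 mg/L.
20.3 µg/L = 0.0203 mg/L.
Mass balance at complete mixing: C_std·(Q_w + Q_r) = Q_w·C_e + Q_r·C_b.
Rearranging, Q_w = Q_r·(C_std − C_b)/(C_e − C_std) = 12.7·(0.0203 − 0.0094) / (2.68 − 0.0203) = 0.05205 m³/s.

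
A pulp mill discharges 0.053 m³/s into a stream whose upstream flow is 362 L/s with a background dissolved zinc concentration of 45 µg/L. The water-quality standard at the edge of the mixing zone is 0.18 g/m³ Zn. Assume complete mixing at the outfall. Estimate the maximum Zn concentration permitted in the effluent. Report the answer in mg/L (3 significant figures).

362 L/s = 0.362 m³/s.
45 µg/L = 0.045 mg/L.
Mass balance: 0.18·0.415 = 0.053·Cₑ + 0.362·0.045.
Cₑ = (0.0747 − 0.01629) / 0.053 = 1.102 mg/L.

1.10 mg/L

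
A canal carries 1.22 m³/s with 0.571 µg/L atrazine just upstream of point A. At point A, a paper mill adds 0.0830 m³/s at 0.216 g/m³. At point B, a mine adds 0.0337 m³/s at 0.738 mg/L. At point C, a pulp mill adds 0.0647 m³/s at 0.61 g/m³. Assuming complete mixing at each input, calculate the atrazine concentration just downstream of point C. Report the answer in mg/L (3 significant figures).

0.0592 mg/L

0.571 µg/L = 0.000571 mg/L.
After input A: C = (1.22·0.000571 + 0.083·0.216) / 1.303 = 0.01429 mg/L.
After input B: C = (1.303·0.01429 + 0.0337·0.738) / 1.337 = 0.03254 mg/L.
After input C: C = (1.337·0.03254 + 0.0647·0.61) / 1.401 = 0.0592 mg/L.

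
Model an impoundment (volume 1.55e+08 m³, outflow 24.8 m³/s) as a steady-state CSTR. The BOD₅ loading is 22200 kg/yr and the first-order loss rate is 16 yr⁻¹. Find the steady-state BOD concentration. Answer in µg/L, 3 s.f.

6.80 µg/L

Outflow Q = 24.8 m³/s × 3.156e+07 s/yr = 7.826e+08 m³/yr.
Steady-state CSTR mass balance: W = Q·C + k·V·C, so C = W/(Q + kV).
Q + kV = 7.826e+08 + 16·1.55e+08 = 3.263e+09 m³/yr.
C = 22200/3.263e+09 = 6.804e-06 kg/m³ = 0.006804 mg/L = 6.804 µg/L.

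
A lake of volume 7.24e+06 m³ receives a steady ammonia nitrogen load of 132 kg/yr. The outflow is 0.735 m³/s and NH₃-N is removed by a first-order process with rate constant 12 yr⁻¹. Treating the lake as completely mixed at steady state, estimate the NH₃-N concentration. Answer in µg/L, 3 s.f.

1.20 µg/L

Outflow Q = 0.735 m³/s × 3.156e+07 s/yr = 2.319e+07 m³/yr.
Steady-state CSTR mass balance: W = Q·C + k·V·C, so C = W/(Q + kV).
Q + kV = 2.319e+07 + 12·7.24e+06 = 1.101e+08 m³/yr.
C = 132/1.101e+08 = 1.199e-06 kg/m³ = 0.001199 mg/L = 1.199 µg/L.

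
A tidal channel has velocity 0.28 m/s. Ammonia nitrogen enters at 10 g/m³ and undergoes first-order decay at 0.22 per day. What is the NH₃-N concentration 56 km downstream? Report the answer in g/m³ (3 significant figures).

6.01 g/m³

Travel time t = 56 km / 0.28 m/s = 5.6e+04/0.28 = 2e+05 s = 2.315 d.
First-order decay: C = 10·exp(−0.22·2.315) = 10·0.6009 = 6.009 g/m³.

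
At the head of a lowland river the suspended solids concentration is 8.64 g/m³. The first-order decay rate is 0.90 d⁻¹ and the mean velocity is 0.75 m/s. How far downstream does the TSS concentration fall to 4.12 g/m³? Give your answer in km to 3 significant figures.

53.3 km

From C = C₀·e^(−kt), t = ln(C₀/C)/k = ln(8.64/4.12)/0.90 = 0.7405/0.90 = 0.8228 d.
Distance = v·t = 0.75 m/s × 7.109e+04 s = 5.332e+04 m = 53.32 km.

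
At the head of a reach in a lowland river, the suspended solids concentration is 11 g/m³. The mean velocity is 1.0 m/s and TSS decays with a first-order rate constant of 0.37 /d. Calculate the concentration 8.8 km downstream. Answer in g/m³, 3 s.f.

10.6 g/m³

Travel time t = 8.8 km / 1.0 m/s = 8800/1.0 = 8800 s = 0.1019 d.
First-order decay: C = 11·exp(−0.37·0.1019) = 11·0.963 = 10.59 g/m³.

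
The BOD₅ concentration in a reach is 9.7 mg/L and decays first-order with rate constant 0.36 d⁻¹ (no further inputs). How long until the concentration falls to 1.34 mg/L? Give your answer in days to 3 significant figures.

5.50 d

t = ln(C₀/C)/k = ln(9.7/1.34)/0.36 = 1.979/0.36 = 5.498 d.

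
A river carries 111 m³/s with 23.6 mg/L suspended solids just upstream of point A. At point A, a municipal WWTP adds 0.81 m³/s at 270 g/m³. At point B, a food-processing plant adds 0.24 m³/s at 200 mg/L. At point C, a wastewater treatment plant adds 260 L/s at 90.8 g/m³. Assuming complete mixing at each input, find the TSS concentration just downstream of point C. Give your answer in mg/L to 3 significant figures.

After input A: C = (111·23.6 + 0.81·270) / 111.8 = 25.39 mg/L.
After input B: C = (111.8·25.39 + 0.24·200) / 112 = 25.76 mg/L.
260 L/s = 0.26 m³/s.
After input C: C = (112·25.76 + 0.26·90.8) / 112.3 = 25.91 mg/L.

25.9 mg/L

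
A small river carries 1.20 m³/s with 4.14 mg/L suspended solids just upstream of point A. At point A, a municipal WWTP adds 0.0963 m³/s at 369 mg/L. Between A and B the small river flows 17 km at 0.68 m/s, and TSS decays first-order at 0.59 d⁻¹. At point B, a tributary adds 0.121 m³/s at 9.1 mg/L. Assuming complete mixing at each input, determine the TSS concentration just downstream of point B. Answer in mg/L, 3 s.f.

24.9 mg/L

After input A: C = (1.2·4.14 + 0.0963·369) / 1.296 = 31.24 mg/L.
Over the 17 km reach to input B (t = 2.5e+04 s = 0.2894 d), decay gives C = 31.24·exp(−0.59·0.2894) = 26.34 mg/L.
After input B: C = (1.296·26.34 + 0.121·9.1) / 1.417 = 24.87 mg/L.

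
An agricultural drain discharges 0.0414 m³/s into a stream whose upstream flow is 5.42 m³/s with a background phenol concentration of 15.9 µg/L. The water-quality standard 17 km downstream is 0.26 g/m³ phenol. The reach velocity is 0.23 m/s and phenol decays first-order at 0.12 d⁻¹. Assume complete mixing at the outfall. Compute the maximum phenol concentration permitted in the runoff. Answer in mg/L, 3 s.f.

15.9 µg/L = 0.0159 mg/L.
Travel time to the compliance point: t = 1.7e+04/0.23 = 7.391e+04 s = 0.8555 d; decay factor exp(−0.12·0.8555) = 0.9024.
So the concentration just after mixing may be at most 0.26/0.9024 = 0.2881 mg/L.
Mass balance: 0.2881·5.461 = 0.0414·Cₑ + 5.42·0.0159.
Cₑ = (1.573 − 0.08618) / 0.0414 = 35.93 mg/L.

35.9 mg/L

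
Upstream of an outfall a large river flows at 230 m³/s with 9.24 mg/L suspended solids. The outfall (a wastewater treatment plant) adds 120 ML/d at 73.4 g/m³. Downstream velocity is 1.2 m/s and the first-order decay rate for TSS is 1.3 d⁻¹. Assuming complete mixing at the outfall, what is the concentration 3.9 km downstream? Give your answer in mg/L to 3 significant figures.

9.17 mg/L

120 ML/d = 1.389 m³/s.
After complete mixing, C₀ = (1.389·73.4 + 230·9.24) / 231.4 = 9.625 mg/L.
Travel time t = 3900 m / 1.2 m/s = 3250 s = 0.03762 d.
C = 9.625·exp(−1.3·0.03762) = 9.625·0.9523 = 9.166 mg/L.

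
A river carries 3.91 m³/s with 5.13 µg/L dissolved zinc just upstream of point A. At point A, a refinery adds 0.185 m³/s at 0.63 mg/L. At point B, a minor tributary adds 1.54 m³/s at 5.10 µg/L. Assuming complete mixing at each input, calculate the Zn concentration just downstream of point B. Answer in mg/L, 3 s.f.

0.0256 mg/L

5.13 µg/L = 0.00513 mg/L.
After input A: C = (3.91·0.00513 + 0.185·0.63) / 4.095 = 0.03336 mg/L.
5.10 µg/L = 0.0051 mg/L.
After input B: C = (4.095·0.03336 + 1.54·0.0051) / 5.635 = 0.02564 mg/L.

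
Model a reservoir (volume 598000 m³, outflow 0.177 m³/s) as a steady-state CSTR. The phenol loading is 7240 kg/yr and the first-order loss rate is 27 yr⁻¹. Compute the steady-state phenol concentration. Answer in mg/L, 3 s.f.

0.333 mg/L

Outflow Q = 0.177 m³/s × 3.156e+07 s/yr = 5.586e+06 m³/yr.
Steady-state CSTR mass balance: W = Q·C + k·V·C, so C = W/(Q + kV).
Q + kV = 5.586e+06 + 27·598000 = 2.173e+07 m³/yr.
C = 7240/2.173e+07 = 0.0003332 kg/m³ = 0.3332 mg/L.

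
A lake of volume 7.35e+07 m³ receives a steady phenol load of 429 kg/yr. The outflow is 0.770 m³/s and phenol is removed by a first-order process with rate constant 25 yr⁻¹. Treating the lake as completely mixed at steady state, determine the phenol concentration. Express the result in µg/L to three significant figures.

Outflow Q = 0.770 m³/s × 3.156e+07 s/yr = 2.43e+07 m³/yr.
Steady-state CSTR mass balance: W = Q·C + k·V·C, so C = W/(Q + kV).
Q + kV = 2.43e+07 + 25·7.35e+07 = 1.862e+09 m³/yr.
C = 429/1.862e+09 = 2.304e-07 kg/m³ = 0.0002304 mg/L = 0.2304 µg/L.

0.230 µg/L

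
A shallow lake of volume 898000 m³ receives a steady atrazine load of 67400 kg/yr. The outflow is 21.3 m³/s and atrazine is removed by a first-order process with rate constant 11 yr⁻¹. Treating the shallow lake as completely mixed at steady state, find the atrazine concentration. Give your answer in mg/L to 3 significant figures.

Outflow Q = 21.3 m³/s × 3.156e+07 s/yr = 6.722e+08 m³/yr.
Steady-state CSTR mass balance: W = Q·C + k·V·C, so C = W/(Q + kV).
Q + kV = 6.722e+08 + 11·898000 = 6.821e+08 m³/yr.
C = 67400/6.821e+08 = 9.882e-05 kg/m³ = 0.09882 mg/L.

0.0988 mg/L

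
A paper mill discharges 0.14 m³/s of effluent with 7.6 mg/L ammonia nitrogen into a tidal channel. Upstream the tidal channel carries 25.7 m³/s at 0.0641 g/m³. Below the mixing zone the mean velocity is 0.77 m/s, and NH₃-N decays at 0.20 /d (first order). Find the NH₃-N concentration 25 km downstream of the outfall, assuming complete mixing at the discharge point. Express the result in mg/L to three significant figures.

0.0973 mg/L

After complete mixing, C₀ = (0.14·7.6 + 25.7·0.0641) / 25.84 = 0.1049 mg/L.
Travel time t = 2.5e+04 m / 0.77 m/s = 3.247e+04 s = 0.3758 d.
C = 0.1049·exp(−0.20·0.3758) = 0.1049·0.9276 = 0.09733 mg/L.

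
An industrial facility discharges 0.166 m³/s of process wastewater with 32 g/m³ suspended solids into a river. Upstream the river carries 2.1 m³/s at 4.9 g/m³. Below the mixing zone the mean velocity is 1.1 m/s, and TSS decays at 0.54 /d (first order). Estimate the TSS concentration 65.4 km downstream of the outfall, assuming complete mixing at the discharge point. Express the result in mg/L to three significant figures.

4.75 mg/L

After complete mixing, C₀ = (0.166·32 + 2.1·4.9) / 2.266 = 6.885 mg/L.
Travel time t = 6.54e+04 m / 1.1 m/s = 5.945e+04 s = 0.6881 d.
C = 6.885·exp(−0.54·0.6881) = 6.885·0.6896 = 4.748 mg/L.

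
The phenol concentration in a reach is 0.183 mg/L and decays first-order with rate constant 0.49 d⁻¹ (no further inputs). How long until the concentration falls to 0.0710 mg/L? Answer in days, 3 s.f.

t = ln(C₀/C)/k = ln(0.183/0.0710)/0.49 = 0.9468/0.49 = 1.932 d.

1.93 d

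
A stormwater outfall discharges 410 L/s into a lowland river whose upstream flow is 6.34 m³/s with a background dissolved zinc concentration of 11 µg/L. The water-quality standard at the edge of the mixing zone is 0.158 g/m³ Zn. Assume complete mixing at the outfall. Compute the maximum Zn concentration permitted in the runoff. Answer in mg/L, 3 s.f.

2.43 mg/L

410 L/s = 0.41 m³/s.
11 µg/L = 0.011 mg/L.
Mass balance: 0.158·6.75 = 0.41·Cₑ + 6.34·0.011.
Cₑ = (1.067 − 0.06974) / 0.41 = 2.431 mg/L.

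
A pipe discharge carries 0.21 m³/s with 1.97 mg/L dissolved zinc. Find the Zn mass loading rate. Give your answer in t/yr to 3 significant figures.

Mass flux = Q·C = 0.21 m³/s × 1.97 g/m³ = 0.4137 g/s.
= 0.4137 g/s × 31.56 = 13.06 t/yr.

13.1 t/yr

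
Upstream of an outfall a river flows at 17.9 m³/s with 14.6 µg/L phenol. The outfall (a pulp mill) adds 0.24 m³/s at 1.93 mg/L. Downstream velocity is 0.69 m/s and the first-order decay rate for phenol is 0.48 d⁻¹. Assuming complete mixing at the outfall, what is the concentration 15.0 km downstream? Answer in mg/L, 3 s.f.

0.0354 mg/L

14.6 µg/L = 0.0146 mg/L.
After complete mixing, C₀ = (0.24·1.93 + 17.9·0.0146) / 18.14 = 0.03994 mg/L.
Travel time t = 1.5e+04 m / 0.69 m/s = 2.174e+04 s = 0.2516 d.
C = 0.03994·exp(−0.48·0.2516) = 0.03994·0.8862 = 0.0354 mg/L.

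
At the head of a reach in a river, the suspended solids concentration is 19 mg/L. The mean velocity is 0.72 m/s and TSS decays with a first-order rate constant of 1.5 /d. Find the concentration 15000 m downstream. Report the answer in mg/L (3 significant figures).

13.2 mg/L

Travel time t = 15000 m / 0.72 m/s = 1.5e+04/0.72 = 2.083e+04 s = 0.2411 d.
First-order decay: C = 19·exp(−1.5·0.2411) = 19·0.6965 = 13.23 mg/L.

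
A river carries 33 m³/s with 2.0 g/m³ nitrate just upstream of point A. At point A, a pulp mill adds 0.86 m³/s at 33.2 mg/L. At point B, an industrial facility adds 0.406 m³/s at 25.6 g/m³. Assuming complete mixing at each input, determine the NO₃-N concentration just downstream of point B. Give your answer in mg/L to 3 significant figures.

3.06 mg/L

After input A: C = (33·2 + 0.86·33.2) / 33.86 = 2.792 mg/L.
After input B: C = (33.86·2.792 + 0.406·25.6) / 34.27 = 3.063 mg/L.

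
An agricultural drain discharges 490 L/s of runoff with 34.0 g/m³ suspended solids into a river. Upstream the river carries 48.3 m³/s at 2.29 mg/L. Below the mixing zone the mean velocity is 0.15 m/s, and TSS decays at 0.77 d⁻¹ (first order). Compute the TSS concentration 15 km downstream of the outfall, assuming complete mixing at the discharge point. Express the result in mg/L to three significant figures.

1.07 mg/L

490 L/s = 0.49 m³/s.
After complete mixing, C₀ = (0.49·34 + 48.3·2.29) / 48.79 = 2.608 mg/L.
Travel time t = 1.5e+04 m / 0.15 m/s = 1e+05 s = 1.157 d.
C = 2.608·exp(−0.77·1.157) = 2.608·0.4102 = 1.07 mg/L.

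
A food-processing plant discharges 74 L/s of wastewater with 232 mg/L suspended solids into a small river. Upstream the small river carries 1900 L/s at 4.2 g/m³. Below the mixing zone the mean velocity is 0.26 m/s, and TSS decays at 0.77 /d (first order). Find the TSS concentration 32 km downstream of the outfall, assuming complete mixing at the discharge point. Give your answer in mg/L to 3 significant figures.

74 L/s = 0.074 m³/s.
1900 L/s = 1.9 m³/s.
After complete mixing, C₀ = (0.074·232 + 1.9·4.2) / 1.974 = 12.74 mg/L.
Travel time t = 3.2e+04 m / 0.26 m/s = 1.231e+05 s = 1.425 d.
C = 12.74·exp(−0.77·1.425) = 12.74·0.3339 = 4.254 mg/L.

4.25 mg/L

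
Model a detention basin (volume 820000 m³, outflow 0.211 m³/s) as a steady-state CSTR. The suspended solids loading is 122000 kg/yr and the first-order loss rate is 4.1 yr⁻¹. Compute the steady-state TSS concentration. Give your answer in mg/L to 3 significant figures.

12.2 mg/L

Outflow Q = 0.211 m³/s × 3.156e+07 s/yr = 6.659e+06 m³/yr.
Steady-state CSTR mass balance: W = Q·C + k·V·C, so C = W/(Q + kV).
Q + kV = 6.659e+06 + 4.1·820000 = 1.002e+07 m³/yr.
C = 122000/1.002e+07 = 0.01217 kg/m³ = 12.17 mg/L.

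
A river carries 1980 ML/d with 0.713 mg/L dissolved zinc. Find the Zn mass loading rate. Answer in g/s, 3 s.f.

1980 ML/d = 22.92 m³/s.
Mass flux = Q·C = 22.92 m³/s × 0.713 g/m³ = 16.34 g/s.

16.3 g/s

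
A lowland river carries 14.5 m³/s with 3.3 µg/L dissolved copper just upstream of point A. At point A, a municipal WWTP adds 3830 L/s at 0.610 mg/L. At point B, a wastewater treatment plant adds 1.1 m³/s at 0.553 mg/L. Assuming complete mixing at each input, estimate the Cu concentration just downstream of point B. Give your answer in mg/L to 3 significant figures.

0.154 mg/L

3.3 µg/L = 0.0033 mg/L.
3830 L/s = 3.83 m³/s.
After input A: C = (14.5·0.0033 + 3.83·0.61) / 18.33 = 0.1301 mg/L.
After input B: C = (18.33·0.1301 + 1.1·0.553) / 19.43 = 0.154 mg/L.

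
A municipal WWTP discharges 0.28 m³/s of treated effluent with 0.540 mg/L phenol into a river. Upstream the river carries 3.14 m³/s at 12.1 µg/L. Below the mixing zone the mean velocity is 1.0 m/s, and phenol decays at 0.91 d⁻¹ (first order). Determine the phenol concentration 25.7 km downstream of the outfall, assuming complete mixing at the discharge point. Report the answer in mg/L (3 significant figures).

12.1 µg/L = 0.0121 mg/L.
After complete mixing, C₀ = (0.28·0.54 + 3.14·0.0121) / 3.42 = 0.05532 mg/L.
Travel time t = 2.57e+04 m / 1.0 m/s = 2.57e+04 s = 0.2975 d.
C = 0.05532·exp(−0.91·0.2975) = 0.05532·0.7629 = 0.0422 mg/L.

0.0422 mg/L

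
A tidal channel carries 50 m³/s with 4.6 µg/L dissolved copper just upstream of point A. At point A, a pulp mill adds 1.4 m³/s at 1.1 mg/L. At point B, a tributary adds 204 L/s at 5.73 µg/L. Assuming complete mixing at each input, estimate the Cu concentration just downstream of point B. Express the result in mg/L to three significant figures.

4.6 µg/L = 0.0046 mg/L.
After input A: C = (50·0.0046 + 1.4·1.1) / 51.4 = 0.03444 mg/L.
204 L/s = 0.204 m³/s.
5.73 µg/L = 0.00573 mg/L.
After input B: C = (51.4·0.03444 + 0.204·0.00573) / 51.6 = 0.03432 mg/L.

0.0343 mg/L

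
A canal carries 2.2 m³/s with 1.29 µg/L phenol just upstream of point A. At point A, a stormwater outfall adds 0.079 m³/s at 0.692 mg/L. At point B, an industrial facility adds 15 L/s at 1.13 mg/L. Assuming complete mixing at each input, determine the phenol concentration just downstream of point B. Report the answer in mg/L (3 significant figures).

0.0325 mg/L

1.29 µg/L = 0.00129 mg/L.
After input A: C = (2.2·0.00129 + 0.079·0.692) / 2.279 = 0.02523 mg/L.
15 L/s = 0.015 m³/s.
After input B: C = (2.279·0.02523 + 0.015·1.13) / 2.294 = 0.03246 mg/L.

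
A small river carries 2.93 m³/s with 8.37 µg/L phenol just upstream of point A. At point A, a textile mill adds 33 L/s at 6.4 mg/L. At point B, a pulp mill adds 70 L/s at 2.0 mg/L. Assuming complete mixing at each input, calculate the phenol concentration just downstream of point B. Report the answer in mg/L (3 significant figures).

8.37 µg/L = 0.00837 mg/L.
33 L/s = 0.033 m³/s.
After input A: C = (2.93·0.00837 + 0.033·6.4) / 2.963 = 0.07956 mg/L.
70 L/s = 0.07 m³/s.
After input B: C = (2.963·0.07956 + 0.07·2) / 3.033 = 0.1239 mg/L.

0.124 mg/L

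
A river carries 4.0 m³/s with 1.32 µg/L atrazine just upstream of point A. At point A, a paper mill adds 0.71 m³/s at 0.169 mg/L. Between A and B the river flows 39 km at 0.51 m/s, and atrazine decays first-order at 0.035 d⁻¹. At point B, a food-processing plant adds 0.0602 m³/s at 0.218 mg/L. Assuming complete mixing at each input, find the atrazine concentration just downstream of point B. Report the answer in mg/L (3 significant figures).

0.0282 mg/L

1.32 µg/L = 0.00132 mg/L.
After input A: C = (4·0.00132 + 0.71·0.169) / 4.71 = 0.0266 mg/L.
Over the 39 km reach to input B (t = 7.647e+04 s = 0.8851 d), decay gives C = 0.0266·exp(−0.035·0.8851) = 0.02579 mg/L.
After input B: C = (4.71·0.02579 + 0.0602·0.218) / 4.77 = 0.02821 mg/L.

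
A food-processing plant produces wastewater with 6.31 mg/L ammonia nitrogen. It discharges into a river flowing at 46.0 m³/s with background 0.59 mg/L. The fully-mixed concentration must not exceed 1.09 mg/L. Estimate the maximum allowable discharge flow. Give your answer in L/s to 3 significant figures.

Mass balance at complete mixing: C_std·(Q_w + Q_r) = Q_w·C_e + Q_r·C_b.
Rearranging, Q_w = Q_r·(C_std − C_b)/(C_e − C_std) = 46.0·(1.09 − 0.59) / (6.31 − 1.09) = 4.406 m³/s.
= 4406 L/s.

4410 L/s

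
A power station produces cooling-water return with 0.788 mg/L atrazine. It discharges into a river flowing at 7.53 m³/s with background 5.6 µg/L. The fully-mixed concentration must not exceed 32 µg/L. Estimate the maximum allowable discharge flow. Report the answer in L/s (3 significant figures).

263 L/s

5.6 µg/L = 0.0056 mg/L.
32 µg/L = 0.032 mg/L.
Mass balance at complete mixing: C_std·(Q_w + Q_r) = Q_w·C_e + Q_r·C_b.
Rearranging, Q_w = Q_r·(C_std − C_b)/(C_e − C_std) = 7.53·(0.032 − 0.0056) / (0.788 − 0.032) = 0.263 m³/s.
= 263 L/s.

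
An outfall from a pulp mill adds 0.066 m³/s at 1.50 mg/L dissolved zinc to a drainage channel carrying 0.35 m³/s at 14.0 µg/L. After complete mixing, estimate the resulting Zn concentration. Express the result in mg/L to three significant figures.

0.250 mg/L

14.0 µg/L = 0.014 mg/L.
By mass balance at complete mixing, C = (0.066·1.5 + 0.35·0.014) / (0.066 + 0.35) = 0.1039/0.416 = 0.2498 mg/L.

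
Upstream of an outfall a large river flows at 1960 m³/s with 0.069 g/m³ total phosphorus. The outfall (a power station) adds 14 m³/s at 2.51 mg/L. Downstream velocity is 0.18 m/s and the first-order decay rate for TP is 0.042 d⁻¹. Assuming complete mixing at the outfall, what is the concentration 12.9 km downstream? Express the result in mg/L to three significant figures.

After complete mixing, C₀ = (14·2.51 + 1960·0.069) / 1974 = 0.08631 mg/L.
Travel time t = 1.29e+04 m / 0.18 m/s = 7.167e+04 s = 0.8295 d.
C = 0.08631·exp(−0.042·0.8295) = 0.08631·0.9658 = 0.08336 mg/L.

0.0834 mg/L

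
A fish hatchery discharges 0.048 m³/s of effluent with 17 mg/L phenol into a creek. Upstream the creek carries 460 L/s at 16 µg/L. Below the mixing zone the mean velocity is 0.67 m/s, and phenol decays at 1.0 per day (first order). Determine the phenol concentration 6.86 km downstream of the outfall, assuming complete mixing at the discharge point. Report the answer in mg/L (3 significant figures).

1.44 mg/L

460 L/s = 0.46 m³/s.
16 µg/L = 0.016 mg/L.
After complete mixing, C₀ = (0.048·17 + 0.46·0.016) / 0.508 = 1.621 mg/L.
Travel time t = 6860 m / 0.67 m/s = 1.024e+04 s = 0.1185 d.
C = 1.621·exp(−1.0·0.1185) = 1.621·0.8882 = 1.44 mg/L.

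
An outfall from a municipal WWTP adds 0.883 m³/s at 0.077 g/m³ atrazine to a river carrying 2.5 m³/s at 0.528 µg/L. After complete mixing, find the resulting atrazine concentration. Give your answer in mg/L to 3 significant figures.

0.0205 mg/L

0.528 µg/L = 0.000528 mg/L.
By mass balance at complete mixing, C = (0.883·0.077 + 2.5·0.000528) / (0.883 + 2.5) = 0.06931/3.383 = 0.02049 mg/L.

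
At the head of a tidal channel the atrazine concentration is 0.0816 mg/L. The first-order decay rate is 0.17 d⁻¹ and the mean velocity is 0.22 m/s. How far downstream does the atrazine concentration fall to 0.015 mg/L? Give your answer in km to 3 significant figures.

189 km

From C = C₀·e^(−kt), t = ln(C₀/C)/k = ln(0.0816/0.015)/0.17 = 1.694/0.17 = 9.963 d.
Distance = v·t = 0.22 m/s × 8.608e+05 s = 1.894e+05 m = 189.4 km.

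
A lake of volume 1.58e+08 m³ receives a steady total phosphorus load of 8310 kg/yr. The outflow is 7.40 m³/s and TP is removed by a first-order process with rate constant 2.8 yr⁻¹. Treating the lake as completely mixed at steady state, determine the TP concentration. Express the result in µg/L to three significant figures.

Outflow Q = 7.40 m³/s × 3.156e+07 s/yr = 2.335e+08 m³/yr.
Steady-state CSTR mass balance: W = Q·C + k·V·C, so C = W/(Q + kV).
Q + kV = 2.335e+08 + 2.8·1.58e+08 = 6.759e+08 m³/yr.
C = 8310/6.759e+08 = 1.229e-05 kg/m³ = 0.01229 mg/L = 12.29 µg/L.

12.3 µg/L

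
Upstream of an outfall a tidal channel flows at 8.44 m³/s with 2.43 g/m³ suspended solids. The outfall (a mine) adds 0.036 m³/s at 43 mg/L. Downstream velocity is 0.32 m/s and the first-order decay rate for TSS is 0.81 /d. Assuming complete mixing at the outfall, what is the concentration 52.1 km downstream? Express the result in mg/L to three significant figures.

After complete mixing, C₀ = (0.036·43 + 8.44·2.43) / 8.476 = 2.602 mg/L.
Travel time t = 5.21e+04 m / 0.32 m/s = 1.628e+05 s = 1.884 d.
C = 2.602·exp(−0.81·1.884) = 2.602·0.2173 = 0.5655 mg/L.

0.566 mg/L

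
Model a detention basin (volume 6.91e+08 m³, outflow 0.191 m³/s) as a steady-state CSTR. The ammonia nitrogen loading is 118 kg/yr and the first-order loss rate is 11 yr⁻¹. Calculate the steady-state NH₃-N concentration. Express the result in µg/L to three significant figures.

Outflow Q = 0.191 m³/s × 3.156e+07 s/yr = 6.028e+06 m³/yr.
Steady-state CSTR mass balance: W = Q·C + k·V·C, so C = W/(Q + kV).
Q + kV = 6.028e+06 + 11·6.91e+08 = 7.607e+09 m³/yr.
C = 118/7.607e+09 = 1.551e-08 kg/m³ = 1.551e-05 mg/L = 0.01551 µg/L.

0.0155 µg/L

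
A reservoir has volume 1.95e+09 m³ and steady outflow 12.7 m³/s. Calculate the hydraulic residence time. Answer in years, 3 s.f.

4.87 yr

Q = 12.7 m³/s × 3.156e+07 s/yr = 4.008e+08 m³/yr.
Hydraulic residence time τ = V/Q = 1.95e+09/4.008e+08 = 4.865 yr.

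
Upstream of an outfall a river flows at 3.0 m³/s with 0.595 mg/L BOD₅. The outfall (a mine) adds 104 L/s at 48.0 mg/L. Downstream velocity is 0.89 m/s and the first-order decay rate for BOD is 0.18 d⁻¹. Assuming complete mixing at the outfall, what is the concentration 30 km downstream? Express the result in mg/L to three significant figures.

104 L/s = 0.104 m³/s.
After complete mixing, C₀ = (0.104·48 + 3·0.595) / 3.104 = 2.183 mg/L.
Travel time t = 3e+04 m / 0.89 m/s = 3.371e+04 s = 0.3901 d.
C = 2.183·exp(−0.18·0.3901) = 2.183·0.9322 = 2.035 mg/L.

2.04 mg/L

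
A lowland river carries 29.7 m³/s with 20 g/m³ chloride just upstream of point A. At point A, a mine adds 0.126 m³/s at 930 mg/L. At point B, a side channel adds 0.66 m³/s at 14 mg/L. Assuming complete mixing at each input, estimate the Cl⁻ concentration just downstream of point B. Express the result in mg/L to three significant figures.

After input A: C = (29.7·20 + 0.126·930) / 29.83 = 23.84 mg/L.
After input B: C = (29.83·23.84 + 0.66·14) / 30.49 = 23.63 mg/L.

23.6 mg/L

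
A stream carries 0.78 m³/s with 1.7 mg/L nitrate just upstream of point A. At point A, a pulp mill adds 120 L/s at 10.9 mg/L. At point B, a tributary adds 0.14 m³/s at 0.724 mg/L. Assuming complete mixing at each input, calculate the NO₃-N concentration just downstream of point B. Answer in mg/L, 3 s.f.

2.63 mg/L

120 L/s = 0.12 m³/s.
After input A: C = (0.78·1.7 + 0.12·10.9) / 0.9 = 2.927 mg/L.
After input B: C = (0.9·2.927 + 0.14·0.724) / 1.04 = 2.63 mg/L.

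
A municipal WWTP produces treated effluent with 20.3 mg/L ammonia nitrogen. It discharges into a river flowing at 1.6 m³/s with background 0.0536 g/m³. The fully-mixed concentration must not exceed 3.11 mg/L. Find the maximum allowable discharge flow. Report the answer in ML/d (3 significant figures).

24.6 ML/d

Mass balance at complete mixing: C_std·(Q_w + Q_r) = Q_w·C_e + Q_r·C_b.
Rearranging, Q_w = Q_r·(C_std − C_b)/(C_e − C_std) = 1.6·(3.11 − 0.0536) / (20.3 − 3.11) = 0.2845 m³/s.
= 24.58 ML/d.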